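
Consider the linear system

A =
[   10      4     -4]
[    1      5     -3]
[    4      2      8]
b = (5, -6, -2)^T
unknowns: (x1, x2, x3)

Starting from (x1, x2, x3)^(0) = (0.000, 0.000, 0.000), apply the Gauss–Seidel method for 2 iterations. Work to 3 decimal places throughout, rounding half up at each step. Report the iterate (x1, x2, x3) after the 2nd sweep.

Iteration 1:
  x1 = (5 - (4)·0.000 - (-4)·0.000) / (10) = 0.500
  x2 = (-6 - (1)·0.500 - (-3)·0.000) / (5) = -1.300
  x3 = (-2 - (4)·0.500 - (2)·-1.300) / (8) = -0.175
Iteration 2:
  x1 = (5 - (4)·-1.300 - (-4)·-0.175) / (10) = 0.950
  x2 = (-6 - (1)·0.950 - (-3)·-0.175) / (5) = -1.495
  x3 = (-2 - (4)·0.950 - (2)·-1.495) / (8) = -0.351

(0.950, -1.495, -0.351)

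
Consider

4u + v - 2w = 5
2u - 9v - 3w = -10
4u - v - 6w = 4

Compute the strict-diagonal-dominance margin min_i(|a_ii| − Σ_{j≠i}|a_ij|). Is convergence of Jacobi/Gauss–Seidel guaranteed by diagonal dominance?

row 1: |4| − (1+2) = 1
row 2: |-9| − (2+3) = 4
row 3: |-6| − (4+1) = 1
minimum over rows = 1 → strictly diagonally dominant (convergence guaranteed)

1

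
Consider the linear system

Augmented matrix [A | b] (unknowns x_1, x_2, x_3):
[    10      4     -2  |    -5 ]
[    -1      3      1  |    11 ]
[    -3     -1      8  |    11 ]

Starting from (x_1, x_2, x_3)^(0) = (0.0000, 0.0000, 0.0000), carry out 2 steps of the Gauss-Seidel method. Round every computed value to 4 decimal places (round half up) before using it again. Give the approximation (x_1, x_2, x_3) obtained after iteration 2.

(-1.5750, 2.6000, 1.1094)

Iteration 1:
  x_1 = (-5 - (4)·0.0000 - (-2)·0.0000) / (10) = -0.5000
  x_2 = (11 - (-1)·-0.5000 - (1)·0.0000) / (3) = 3.5000
  x_3 = (11 - (-3)·-0.5000 - (-1)·3.5000) / (8) = 1.6250
Iteration 2:
  x_1 = (-5 - (4)·3.5000 - (-2)·1.6250) / (10) = -1.5750
  x_2 = (11 - (-1)·-1.5750 - (1)·1.6250) / (3) = 2.6000
  x_3 = (11 - (-3)·-1.5750 - (-1)·2.6000) / (8) = 1.1094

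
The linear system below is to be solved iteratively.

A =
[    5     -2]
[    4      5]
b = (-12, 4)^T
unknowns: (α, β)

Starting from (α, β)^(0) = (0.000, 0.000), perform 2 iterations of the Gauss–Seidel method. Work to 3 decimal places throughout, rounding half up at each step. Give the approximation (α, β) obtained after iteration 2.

Iteration 1:
  α = (-12 - (-2)·0.000) / (5) = -2.400
  β = (4 - (4)·-2.400) / (5) = 2.720
Iteration 2:
  α = (-12 - (-2)·2.720) / (5) = -1.312
  β = (4 - (4)·-1.312) / (5) = 1.850

(-1.312, 1.850)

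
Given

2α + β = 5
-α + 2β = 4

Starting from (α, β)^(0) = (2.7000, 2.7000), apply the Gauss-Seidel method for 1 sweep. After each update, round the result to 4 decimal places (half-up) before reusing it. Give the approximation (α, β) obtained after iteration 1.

Iteration 1:
  α = (5 - (1)·2.7000) / (2) = 1.1500
  β = (4 - (-1)·1.1500) / (2) = 2.5750

(1.1500, 2.5750)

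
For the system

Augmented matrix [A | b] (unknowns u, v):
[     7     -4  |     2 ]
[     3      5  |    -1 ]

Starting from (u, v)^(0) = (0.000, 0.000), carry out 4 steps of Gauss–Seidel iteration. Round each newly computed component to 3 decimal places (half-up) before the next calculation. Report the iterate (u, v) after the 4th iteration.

Iteration 1:
  u = (2 - (-4)·0.000) / (7) = 0.286
  v = (-1 - (3)·0.286) / (5) = -0.372
Iteration 2:
  u = (2 - (-4)·-0.372) / (7) = 0.073
  v = (-1 - (3)·0.073) / (5) = -0.244
Iteration 3:
  u = (2 - (-4)·-0.244) / (7) = 0.146
  v = (-1 - (3)·0.146) / (5) = -0.288
Iteration 4:
  u = (2 - (-4)·-0.288) / (7) = 0.121
  v = (-1 - (3)·0.121) / (5) = -0.273

(0.121, -0.273)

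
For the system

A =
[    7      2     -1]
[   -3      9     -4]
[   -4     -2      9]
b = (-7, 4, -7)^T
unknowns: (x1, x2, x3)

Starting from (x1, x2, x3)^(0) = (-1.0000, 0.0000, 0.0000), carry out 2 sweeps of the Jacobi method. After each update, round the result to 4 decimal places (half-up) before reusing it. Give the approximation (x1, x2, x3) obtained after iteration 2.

(-1.2063, -0.4321, -1.1975)

Iteration 1:
  x1 = (-7 - (2)·0.0000 - (-1)·0.0000) / (7) = -1.0000
  x2 = (4 - (-3)·-1.0000 - (-4)·0.0000) / (9) = 0.1111
  x3 = (-7 - (-4)·-1.0000 - (-2)·0.0000) / (9) = -1.2222
Iteration 2:
  x1 = (-7 - (2)·0.1111 - (-1)·-1.2222) / (7) = -1.2063
  x2 = (4 - (-3)·-1.0000 - (-4)·-1.2222) / (9) = -0.4321
  x3 = (-7 - (-4)·-1.0000 - (-2)·0.1111) / (9) = -1.1975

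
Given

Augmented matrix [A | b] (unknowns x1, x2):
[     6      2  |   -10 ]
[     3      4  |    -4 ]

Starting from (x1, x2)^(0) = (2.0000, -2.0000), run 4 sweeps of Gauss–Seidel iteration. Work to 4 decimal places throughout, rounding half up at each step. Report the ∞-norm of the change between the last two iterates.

Iteration 1:
  x1 = (-10 - (2)·-2.0000) / (6) = -1.0000
  x2 = (-4 - (3)·-1.0000) / (4) = -0.2500
Iteration 2:
  x1 = (-10 - (2)·-0.2500) / (6) = -1.5833
  x2 = (-4 - (3)·-1.5833) / (4) = 0.1875
Iteration 3:
  x1 = (-10 - (2)·0.1875) / (6) = -1.7292
  x2 = (-4 - (3)·-1.7292) / (4) = 0.2969
Iteration 4:
  x1 = (-10 - (2)·0.2969) / (6) = -1.7656
  x2 = (-4 - (3)·-1.7656) / (4) = 0.3242
Change: (-0.0364, 0.0273) → max |·| = 0.0364

0.0364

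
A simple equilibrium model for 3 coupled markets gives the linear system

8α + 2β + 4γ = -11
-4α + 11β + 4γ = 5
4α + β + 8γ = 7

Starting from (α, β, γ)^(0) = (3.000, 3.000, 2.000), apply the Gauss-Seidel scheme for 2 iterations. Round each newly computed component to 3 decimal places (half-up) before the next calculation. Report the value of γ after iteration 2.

2.208

Iteration 1:
  α = (-11 - (2)·3.000 - (4)·2.000) / (8) = -3.125
  β = (5 - (-4)·-3.125 - (4)·2.000) / (11) = -1.409
  γ = (7 - (4)·-3.125 - (1)·-1.409) / (8) = 2.614
Iteration 2:
  α = (-11 - (2)·-1.409 - (4)·2.614) / (8) = -2.330
  β = (5 - (-4)·-2.330 - (4)·2.614) / (11) = -1.343
  γ = (7 - (4)·-2.330 - (1)·-1.343) / (8) = 2.208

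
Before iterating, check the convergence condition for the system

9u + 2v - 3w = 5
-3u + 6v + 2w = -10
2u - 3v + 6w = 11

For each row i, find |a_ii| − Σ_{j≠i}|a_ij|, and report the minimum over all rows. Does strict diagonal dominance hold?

row 1: |9| − (2+3) = 4
row 2: |6| − (3+2) = 1
row 3: |6| − (2+3) = 1
minimum over rows = 1 → strictly diagonally dominant (convergence guaranteed)

1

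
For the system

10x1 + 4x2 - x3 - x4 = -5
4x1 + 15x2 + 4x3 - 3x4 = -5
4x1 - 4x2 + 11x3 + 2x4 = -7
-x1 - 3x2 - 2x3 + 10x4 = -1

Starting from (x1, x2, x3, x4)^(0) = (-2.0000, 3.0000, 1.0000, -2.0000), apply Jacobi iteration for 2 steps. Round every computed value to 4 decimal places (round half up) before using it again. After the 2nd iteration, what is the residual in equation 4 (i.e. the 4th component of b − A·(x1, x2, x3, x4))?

-0.8803

Iteration 1:
  x1 = (-5 - (4)·3.0000 - (-1)·1.0000 - (-1)·-2.0000) / (10) = -1.8000
  x2 = (-5 - (4)·-2.0000 - (4)·1.0000 - (-3)·-2.0000) / (15) = -0.4667
  x3 = (-7 - (4)·-2.0000 - (-4)·3.0000 - (2)·-2.0000) / (11) = 1.5455
  x4 = (-1 - (-1)·-2.0000 - (-3)·3.0000 - (-2)·1.0000) / (10) = 0.8000
Iteration 2:
  x1 = (-5 - (4)·-0.4667 - (-1)·1.5455 - (-1)·0.8000) / (10) = -0.0788
  x2 = (-5 - (4)·-1.8000 - (4)·1.5455 - (-3)·0.8000) / (15) = -0.1055
  x3 = (-7 - (4)·-1.8000 - (-4)·-0.4667 - (2)·0.8000) / (11) = -0.2970
  x4 = (-1 - (-1)·-1.8000 - (-3)·-0.4667 - (-2)·1.5455) / (10) = -0.1109
Residual b − A·x = (-4.1979, -2.2470, -3.6180, -0.8803)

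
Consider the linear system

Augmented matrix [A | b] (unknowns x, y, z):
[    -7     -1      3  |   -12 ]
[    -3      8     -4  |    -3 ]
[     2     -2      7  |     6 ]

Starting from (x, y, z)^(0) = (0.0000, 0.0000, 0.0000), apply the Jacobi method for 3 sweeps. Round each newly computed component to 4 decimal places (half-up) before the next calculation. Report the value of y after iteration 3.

Iteration 1:
  x = (-12 - (-1)·0.0000 - (3)·0.0000) / (-7) = 1.7143
  y = (-3 - (-3)·0.0000 - (-4)·0.0000) / (8) = -0.3750
  z = (6 - (2)·0.0000 - (-2)·0.0000) / (7) = 0.8571
Iteration 2:
  x = (-12 - (-1)·-0.3750 - (3)·0.8571) / (-7) = 2.1352
  y = (-3 - (-3)·1.7143 - (-4)·0.8571) / (8) = 0.6964
  z = (6 - (2)·1.7143 - (-2)·-0.3750) / (7) = 0.2602
Iteration 3:
  x = (-12 - (-1)·0.6964 - (3)·0.2602) / (-7) = 1.7263
  y = (-3 - (-3)·2.1352 - (-4)·0.2602) / (8) = 0.5558
  z = (6 - (2)·2.1352 - (-2)·0.6964) / (7) = 0.4461

0.5558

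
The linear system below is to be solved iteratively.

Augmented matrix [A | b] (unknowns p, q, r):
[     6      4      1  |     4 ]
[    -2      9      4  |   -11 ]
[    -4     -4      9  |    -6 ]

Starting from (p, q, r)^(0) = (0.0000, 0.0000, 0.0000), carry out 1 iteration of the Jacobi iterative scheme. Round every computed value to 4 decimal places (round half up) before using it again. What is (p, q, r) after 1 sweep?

(0.6667, -1.2222, -0.6667)

Iteration 1:
  p = (4 - (4)·0.0000 - (1)·0.0000) / (6) = 0.6667
  q = (-11 - (-2)·0.0000 - (4)·0.0000) / (9) = -1.2222
  r = (-6 - (-4)·0.0000 - (-4)·0.0000) / (9) = -0.6667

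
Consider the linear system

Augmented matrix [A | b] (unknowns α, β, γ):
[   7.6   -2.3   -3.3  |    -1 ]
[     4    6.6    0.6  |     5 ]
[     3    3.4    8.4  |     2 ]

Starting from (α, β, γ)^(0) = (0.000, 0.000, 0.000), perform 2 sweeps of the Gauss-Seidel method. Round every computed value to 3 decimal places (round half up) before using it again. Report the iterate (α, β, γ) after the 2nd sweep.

(0.099, 0.702, -0.081)

Iteration 1:
  α = (-1 - (-2.3)·0.000 - (-3.3)·0.000) / (7.6) = -0.132
  β = (5 - (4)·-0.132 - (0.6)·0.000) / (6.6) = 0.838
  γ = (2 - (3)·-0.132 - (3.4)·0.838) / (8.4) = -0.054
Iteration 2:
  α = (-1 - (-2.3)·0.838 - (-3.3)·-0.054) / (7.6) = 0.099
  β = (5 - (4)·0.099 - (0.6)·-0.054) / (6.6) = 0.702
  γ = (2 - (3)·0.099 - (3.4)·0.702) / (8.4) = -0.081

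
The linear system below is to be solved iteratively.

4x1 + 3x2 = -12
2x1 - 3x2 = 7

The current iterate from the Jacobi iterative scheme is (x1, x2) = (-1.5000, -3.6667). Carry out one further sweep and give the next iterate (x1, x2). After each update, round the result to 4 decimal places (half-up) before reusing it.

(-0.2500, -3.3333)

One sweep:
  x1 = (-12 - (3)·-3.6667) / (4) = -0.2500
  x2 = (7 - (2)·-1.5000) / (-3) = -3.3333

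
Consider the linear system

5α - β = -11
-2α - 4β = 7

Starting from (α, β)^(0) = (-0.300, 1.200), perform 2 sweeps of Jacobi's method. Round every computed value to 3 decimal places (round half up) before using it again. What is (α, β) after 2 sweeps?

Iteration 1:
  α = (-11 - (-1)·1.200) / (5) = -1.960
  β = (7 - (-2)·-0.300) / (-4) = -1.600
Iteration 2:
  α = (-11 - (-1)·-1.600) / (5) = -2.520
  β = (7 - (-2)·-1.960) / (-4) = -0.770

(-2.520, -0.770)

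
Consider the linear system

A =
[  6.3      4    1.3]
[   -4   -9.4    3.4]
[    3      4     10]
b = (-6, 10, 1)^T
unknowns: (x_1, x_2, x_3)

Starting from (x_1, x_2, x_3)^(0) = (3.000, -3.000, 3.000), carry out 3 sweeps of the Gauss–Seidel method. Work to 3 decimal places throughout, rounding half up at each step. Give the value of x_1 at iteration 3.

Iteration 1:
  x_1 = (-6 - (4)·-3.000 - (1.3)·3.000) / (6.3) = 0.333
  x_2 = (10 - (-4)·0.333 - (3.4)·3.000) / (-9.4) = -0.120
  x_3 = (1 - (3)·0.333 - (4)·-0.120) / (10) = 0.048
Iteration 2:
  x_1 = (-6 - (4)·-0.120 - (1.3)·0.048) / (6.3) = -0.886
  x_2 = (10 - (-4)·-0.886 - (3.4)·0.048) / (-9.4) = -0.669
  x_3 = (1 - (3)·-0.886 - (4)·-0.669) / (10) = 0.633
Iteration 3:
  x_1 = (-6 - (4)·-0.669 - (1.3)·0.633) / (6.3) = -0.658
  x_2 = (10 - (-4)·-0.658 - (3.4)·0.633) / (-9.4) = -0.555
  x_3 = (1 - (3)·-0.658 - (4)·-0.555) / (10) = 0.519

-0.658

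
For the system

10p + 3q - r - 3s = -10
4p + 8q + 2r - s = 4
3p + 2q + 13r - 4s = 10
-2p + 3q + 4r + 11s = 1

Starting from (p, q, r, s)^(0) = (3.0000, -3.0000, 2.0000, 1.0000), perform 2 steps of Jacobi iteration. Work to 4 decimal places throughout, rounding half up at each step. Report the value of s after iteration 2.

Iteration 1:
  p = (-10 - (3)·-3.0000 - (-1)·2.0000 - (-3)·1.0000) / (10) = 0.4000
  q = (4 - (4)·3.0000 - (2)·2.0000 - (-1)·1.0000) / (8) = -1.3750
  r = (10 - (3)·3.0000 - (2)·-3.0000 - (-4)·1.0000) / (13) = 0.8462
  s = (1 - (-2)·3.0000 - (3)·-3.0000 - (4)·2.0000) / (11) = 0.7273
Iteration 2:
  p = (-10 - (3)·-1.3750 - (-1)·0.8462 - (-3)·0.7273) / (10) = -0.2847
  q = (4 - (4)·0.4000 - (2)·0.8462 - (-1)·0.7273) / (8) = 0.1794
  r = (10 - (3)·0.4000 - (2)·-1.3750 - (-4)·0.7273) / (13) = 1.1122
  s = (1 - (-2)·0.4000 - (3)·-1.3750 - (4)·0.8462) / (11) = 0.2309

0.2309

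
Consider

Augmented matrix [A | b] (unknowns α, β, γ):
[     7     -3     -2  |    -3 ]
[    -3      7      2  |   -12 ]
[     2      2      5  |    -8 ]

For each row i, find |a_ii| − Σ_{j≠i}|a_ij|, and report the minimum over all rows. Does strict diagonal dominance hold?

1

row 1: |7| − (3+2) = 2
row 2: |7| − (3+2) = 2
row 3: |5| − (2+2) = 1
minimum over rows = 1 → strictly diagonally dominant (convergence guaranteed)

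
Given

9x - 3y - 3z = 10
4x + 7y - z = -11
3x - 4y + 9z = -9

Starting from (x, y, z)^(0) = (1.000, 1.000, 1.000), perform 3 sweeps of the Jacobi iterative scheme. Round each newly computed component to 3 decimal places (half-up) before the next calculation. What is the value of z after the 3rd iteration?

-2.256

Iteration 1:
  x = (10 - (-3)·1.000 - (-3)·1.000) / (9) = 1.778
  y = (-11 - (4)·1.000 - (-1)·1.000) / (7) = -2.000
  z = (-9 - (3)·1.000 - (-4)·1.000) / (9) = -0.889
Iteration 2:
  x = (10 - (-3)·-2.000 - (-3)·-0.889) / (9) = 0.148
  y = (-11 - (4)·1.778 - (-1)·-0.889) / (7) = -2.714
  z = (-9 - (3)·1.778 - (-4)·-2.000) / (9) = -2.482
Iteration 3:
  x = (10 - (-3)·-2.714 - (-3)·-2.482) / (9) = -0.621
  y = (-11 - (4)·0.148 - (-1)·-2.482) / (7) = -2.011
  z = (-9 - (3)·0.148 - (-4)·-2.714) / (9) = -2.256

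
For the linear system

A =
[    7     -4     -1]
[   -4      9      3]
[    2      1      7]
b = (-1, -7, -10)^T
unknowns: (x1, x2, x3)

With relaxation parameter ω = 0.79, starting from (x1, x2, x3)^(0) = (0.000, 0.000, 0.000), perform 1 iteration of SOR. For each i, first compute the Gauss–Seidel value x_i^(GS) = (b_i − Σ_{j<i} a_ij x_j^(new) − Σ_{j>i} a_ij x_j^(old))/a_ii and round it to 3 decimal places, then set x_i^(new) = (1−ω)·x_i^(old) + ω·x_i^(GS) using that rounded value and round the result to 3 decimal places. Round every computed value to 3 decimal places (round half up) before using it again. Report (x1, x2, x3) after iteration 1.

(-0.113, -0.654, -1.029)

Iteration 1:
  x1: GS value = (-1 - (-4)·0.000 - (-1)·0.000) / (7) = -0.143;  x1 ← (1−ω)·0.000 + ω·-0.143 = -0.113
  x2: GS value = (-7 - (-4)·-0.113 - (3)·0.000) / (9) = -0.828;  x2 ← (1−ω)·0.000 + ω·-0.828 = -0.654
  x3: GS value = (-10 - (2)·-0.113 - (1)·-0.654) / (7) = -1.303;  x3 ← (1−ω)·0.000 + ω·-1.303 = -1.029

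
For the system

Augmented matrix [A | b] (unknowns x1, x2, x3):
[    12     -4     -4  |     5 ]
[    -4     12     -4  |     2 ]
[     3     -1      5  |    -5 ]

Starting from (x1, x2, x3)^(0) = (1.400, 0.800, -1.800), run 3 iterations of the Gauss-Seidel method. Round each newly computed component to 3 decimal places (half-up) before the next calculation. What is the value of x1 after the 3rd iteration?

0.006

Iteration 1:
  x1 = (5 - (-4)·0.800 - (-4)·-1.800) / (12) = 0.083
  x2 = (2 - (-4)·0.083 - (-4)·-1.800) / (12) = -0.406
  x3 = (-5 - (3)·0.083 - (-1)·-0.406) / (5) = -1.131
Iteration 2:
  x1 = (5 - (-4)·-0.406 - (-4)·-1.131) / (12) = -0.096
  x2 = (2 - (-4)·-0.096 - (-4)·-1.131) / (12) = -0.242
  x3 = (-5 - (3)·-0.096 - (-1)·-0.242) / (5) = -0.991
Iteration 3:
  x1 = (5 - (-4)·-0.242 - (-4)·-0.991) / (12) = 0.006
  x2 = (2 - (-4)·0.006 - (-4)·-0.991) / (12) = -0.162
  x3 = (-5 - (3)·0.006 - (-1)·-0.162) / (5) = -1.036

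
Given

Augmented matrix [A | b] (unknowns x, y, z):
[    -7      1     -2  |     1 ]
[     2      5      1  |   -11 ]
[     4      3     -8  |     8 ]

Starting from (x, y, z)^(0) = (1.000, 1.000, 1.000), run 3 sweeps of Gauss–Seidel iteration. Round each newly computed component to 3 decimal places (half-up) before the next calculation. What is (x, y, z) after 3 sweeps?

Iteration 1:
  x = (1 - (1)·1.000 - (-2)·1.000) / (-7) = -0.286
  y = (-11 - (2)·-0.286 - (1)·1.000) / (5) = -2.286
  z = (8 - (4)·-0.286 - (3)·-2.286) / (-8) = -2.000
Iteration 2:
  x = (1 - (1)·-2.286 - (-2)·-2.000) / (-7) = 0.102
  y = (-11 - (2)·0.102 - (1)·-2.000) / (5) = -1.841
  z = (8 - (4)·0.102 - (3)·-1.841) / (-8) = -1.639
Iteration 3:
  x = (1 - (1)·-1.841 - (-2)·-1.639) / (-7) = 0.062
  y = (-11 - (2)·0.062 - (1)·-1.639) / (5) = -1.897
  z = (8 - (4)·0.062 - (3)·-1.897) / (-8) = -1.680

(0.062, -1.897, -1.680)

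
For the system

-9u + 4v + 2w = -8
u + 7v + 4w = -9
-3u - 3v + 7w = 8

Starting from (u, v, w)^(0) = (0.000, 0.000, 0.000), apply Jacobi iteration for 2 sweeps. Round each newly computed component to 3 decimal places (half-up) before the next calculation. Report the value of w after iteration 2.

0.973

Iteration 1:
  u = (-8 - (4)·0.000 - (2)·0.000) / (-9) = 0.889
  v = (-9 - (1)·0.000 - (4)·0.000) / (7) = -1.286
  w = (8 - (-3)·0.000 - (-3)·0.000) / (7) = 1.143
Iteration 2:
  u = (-8 - (4)·-1.286 - (2)·1.143) / (-9) = 0.571
  v = (-9 - (1)·0.889 - (4)·1.143) / (7) = -2.066
  w = (8 - (-3)·0.889 - (-3)·-1.286) / (7) = 0.973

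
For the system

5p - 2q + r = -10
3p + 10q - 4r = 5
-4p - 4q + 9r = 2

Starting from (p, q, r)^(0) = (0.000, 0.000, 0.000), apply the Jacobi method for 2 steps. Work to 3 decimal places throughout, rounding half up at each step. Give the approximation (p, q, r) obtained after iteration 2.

Iteration 1:
  p = (-10 - (-2)·0.000 - (1)·0.000) / (5) = -2.000
  q = (5 - (3)·0.000 - (-4)·0.000) / (10) = 0.500
  r = (2 - (-4)·0.000 - (-4)·0.000) / (9) = 0.222
Iteration 2:
  p = (-10 - (-2)·0.500 - (1)·0.222) / (5) = -1.844
  q = (5 - (3)·-2.000 - (-4)·0.222) / (10) = 1.189
  r = (2 - (-4)·-2.000 - (-4)·0.500) / (9) = -0.444

(-1.844, 1.189, -0.444)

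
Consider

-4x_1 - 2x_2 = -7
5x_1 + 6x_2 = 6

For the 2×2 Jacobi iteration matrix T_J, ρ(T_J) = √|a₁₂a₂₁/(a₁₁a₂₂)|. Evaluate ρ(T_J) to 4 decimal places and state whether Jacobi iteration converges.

0.6455

a₁₂a₂₁/(a₁₁a₂₂) = (-2)·(5) / ((-4)·(6)) = 0.416667
ρ = √|0.416667| = √0.416667 = 0.6455
ρ < 1, so Jacobi converges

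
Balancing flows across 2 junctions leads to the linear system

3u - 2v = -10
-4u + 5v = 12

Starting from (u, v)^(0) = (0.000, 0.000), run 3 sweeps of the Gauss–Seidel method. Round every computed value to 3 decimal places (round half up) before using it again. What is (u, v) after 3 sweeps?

Iteration 1:
  u = (-10 - (-2)·0.000) / (3) = -3.333
  v = (12 - (-4)·-3.333) / (5) = -0.266
Iteration 2:
  u = (-10 - (-2)·-0.266) / (3) = -3.511
  v = (12 - (-4)·-3.511) / (5) = -0.409
Iteration 3:
  u = (-10 - (-2)·-0.409) / (3) = -3.606
  v = (12 - (-4)·-3.606) / (5) = -0.485

(-3.606, -0.485)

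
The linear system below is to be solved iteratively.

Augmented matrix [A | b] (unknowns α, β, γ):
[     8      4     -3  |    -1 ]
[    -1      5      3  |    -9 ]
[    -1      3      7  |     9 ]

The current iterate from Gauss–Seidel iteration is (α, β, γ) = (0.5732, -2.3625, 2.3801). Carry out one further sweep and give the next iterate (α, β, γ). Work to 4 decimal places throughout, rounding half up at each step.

One sweep:
  α = (-1 - (4)·-2.3625 - (-3)·2.3801) / (8) = 1.9488
  β = (-9 - (-1)·1.9488 - (3)·2.3801) / (5) = -2.8383
  γ = (9 - (-1)·1.9488 - (3)·-2.8383) / (7) = 2.7805

(1.9488, -2.8383, 2.7805)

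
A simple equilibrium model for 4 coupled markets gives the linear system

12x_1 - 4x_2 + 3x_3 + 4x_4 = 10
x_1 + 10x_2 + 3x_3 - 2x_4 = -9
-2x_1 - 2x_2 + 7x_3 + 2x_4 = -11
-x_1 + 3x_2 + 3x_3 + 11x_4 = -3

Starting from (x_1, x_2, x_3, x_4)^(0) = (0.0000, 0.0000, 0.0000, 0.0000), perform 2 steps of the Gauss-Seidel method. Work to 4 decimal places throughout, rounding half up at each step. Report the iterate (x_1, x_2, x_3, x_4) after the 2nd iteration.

(0.7386, -0.3873, -1.6172, 0.3411)

Iteration 1:
  x_1 = (10 - (-4)·0.0000 - (3)·0.0000 - (4)·0.0000) / (12) = 0.8333
  x_2 = (-9 - (1)·0.8333 - (3)·0.0000 - (-2)·0.0000) / (10) = -0.9833
  x_3 = (-11 - (-2)·0.8333 - (-2)·-0.9833 - (2)·0.0000) / (7) = -1.6143
  x_4 = (-3 - (-1)·0.8333 - (3)·-0.9833 - (3)·-1.6143) / (11) = 0.5115
Iteration 2:
  x_1 = (10 - (-4)·-0.9833 - (3)·-1.6143 - (4)·0.5115) / (12) = 0.7386
  x_2 = (-9 - (1)·0.7386 - (3)·-1.6143 - (-2)·0.5115) / (10) = -0.3873
  x_3 = (-11 - (-2)·0.7386 - (-2)·-0.3873 - (2)·0.5115) / (7) = -1.6172
  x_4 = (-3 - (-1)·0.7386 - (3)·-0.3873 - (3)·-1.6172) / (11) = 0.3411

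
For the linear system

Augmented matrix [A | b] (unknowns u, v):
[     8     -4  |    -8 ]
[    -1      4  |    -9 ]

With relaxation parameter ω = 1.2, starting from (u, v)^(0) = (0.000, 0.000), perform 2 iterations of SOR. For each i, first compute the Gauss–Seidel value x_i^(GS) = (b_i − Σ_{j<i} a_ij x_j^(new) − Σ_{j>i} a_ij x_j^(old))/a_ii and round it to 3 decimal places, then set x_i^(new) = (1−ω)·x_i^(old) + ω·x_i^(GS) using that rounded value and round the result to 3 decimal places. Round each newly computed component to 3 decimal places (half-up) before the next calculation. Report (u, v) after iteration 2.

Iteration 1:
  u: GS value = (-8 - (-4)·0.000) / (8) = -1.000;  u ← (1−ω)·0.000 + ω·-1.000 = -1.200
  v: GS value = (-9 - (-1)·-1.200) / (4) = -2.550;  v ← (1−ω)·0.000 + ω·-2.550 = -3.060
Iteration 2:
  u: GS value = (-8 - (-4)·-3.060) / (8) = -2.530;  u ← (1−ω)·-1.200 + ω·-2.530 = -2.796
  v: GS value = (-9 - (-1)·-2.796) / (4) = -2.949;  v ← (1−ω)·-3.060 + ω·-2.949 = -2.927

(-2.796, -2.927)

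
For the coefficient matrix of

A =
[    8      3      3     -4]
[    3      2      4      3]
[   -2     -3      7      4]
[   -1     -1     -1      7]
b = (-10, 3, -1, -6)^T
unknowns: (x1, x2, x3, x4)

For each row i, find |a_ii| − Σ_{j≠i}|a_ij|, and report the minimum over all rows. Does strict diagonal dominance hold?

-8

row 1: |8| − (3+3+4) = -2
row 2: |2| − (3+4+3) = -8
row 3: |7| − (2+3+4) = -2
row 4: |7| − (1+1+1) = 4
minimum over rows = -8 → not strictly diagonally dominant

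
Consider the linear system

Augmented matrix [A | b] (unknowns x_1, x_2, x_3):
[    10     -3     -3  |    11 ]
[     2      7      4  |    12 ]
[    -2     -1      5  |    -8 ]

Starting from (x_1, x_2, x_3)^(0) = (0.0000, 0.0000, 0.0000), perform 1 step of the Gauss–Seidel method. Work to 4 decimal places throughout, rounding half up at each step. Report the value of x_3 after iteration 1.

Iteration 1:
  x_1 = (11 - (-3)·0.0000 - (-3)·0.0000) / (10) = 1.1000
  x_2 = (12 - (2)·1.1000 - (4)·0.0000) / (7) = 1.4000
  x_3 = (-8 - (-2)·1.1000 - (-1)·1.4000) / (5) = -0.8800

-0.8800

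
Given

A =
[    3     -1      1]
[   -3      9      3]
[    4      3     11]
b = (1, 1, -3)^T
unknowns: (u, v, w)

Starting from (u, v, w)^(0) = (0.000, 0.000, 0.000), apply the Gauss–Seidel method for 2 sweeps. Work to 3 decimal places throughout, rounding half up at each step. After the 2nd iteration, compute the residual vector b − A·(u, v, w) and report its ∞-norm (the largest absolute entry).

Iteration 1:
  u = (1 - (-1)·0.000 - (1)·0.000) / (3) = 0.333
  v = (1 - (-3)·0.333 - (3)·0.000) / (9) = 0.222
  w = (-3 - (4)·0.333 - (3)·0.222) / (11) = -0.454
Iteration 2:
  u = (1 - (-1)·0.222 - (1)·-0.454) / (3) = 0.559
  v = (1 - (-3)·0.559 - (3)·-0.454) / (9) = 0.449
  w = (-3 - (4)·0.559 - (3)·0.449) / (11) = -0.598
Residual b − A·x = (0.370, 0.430, -0.005); ∞-norm = 0.430

0.430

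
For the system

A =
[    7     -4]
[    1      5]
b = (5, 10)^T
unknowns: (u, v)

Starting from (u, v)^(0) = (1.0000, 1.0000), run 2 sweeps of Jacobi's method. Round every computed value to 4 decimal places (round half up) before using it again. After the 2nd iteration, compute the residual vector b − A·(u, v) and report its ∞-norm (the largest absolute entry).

0.4574

Iteration 1:
  u = (5 - (-4)·1.0000) / (7) = 1.2857
  v = (10 - (1)·1.0000) / (5) = 1.8000
Iteration 2:
  u = (5 - (-4)·1.8000) / (7) = 1.7429
  v = (10 - (1)·1.2857) / (5) = 1.7429
Residual b − A·x = (-0.2287, -0.4574); ∞-norm = 0.4574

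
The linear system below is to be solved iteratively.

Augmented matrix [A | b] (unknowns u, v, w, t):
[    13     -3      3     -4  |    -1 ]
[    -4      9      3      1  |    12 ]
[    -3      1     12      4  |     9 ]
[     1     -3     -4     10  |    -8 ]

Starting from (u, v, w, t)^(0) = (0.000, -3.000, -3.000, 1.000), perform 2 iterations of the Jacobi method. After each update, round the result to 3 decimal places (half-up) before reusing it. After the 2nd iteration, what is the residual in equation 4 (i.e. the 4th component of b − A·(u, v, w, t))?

Iteration 1:
  u = (-1 - (-3)·-3.000 - (3)·-3.000 - (-4)·1.000) / (13) = 0.231
  v = (12 - (-4)·0.000 - (3)·-3.000 - (1)·1.000) / (9) = 2.222
  w = (9 - (-3)·0.000 - (1)·-3.000 - (4)·1.000) / (12) = 0.667
  t = (-8 - (1)·0.000 - (-3)·-3.000 - (-4)·-3.000) / (10) = -2.900
Iteration 2:
  u = (-1 - (-3)·2.222 - (3)·0.667 - (-4)·-2.900) / (13) = -0.610
  v = (12 - (-4)·0.231 - (3)·0.667 - (1)·-2.900) / (9) = 1.536
  w = (9 - (-3)·0.231 - (1)·2.222 - (4)·-2.900) / (12) = 1.589
  t = (-8 - (1)·0.231 - (-3)·2.222 - (-4)·0.667) / (10) = 0.110
Residual b − A·x = (7.211, -9.141, -13.874, 2.474)

2.474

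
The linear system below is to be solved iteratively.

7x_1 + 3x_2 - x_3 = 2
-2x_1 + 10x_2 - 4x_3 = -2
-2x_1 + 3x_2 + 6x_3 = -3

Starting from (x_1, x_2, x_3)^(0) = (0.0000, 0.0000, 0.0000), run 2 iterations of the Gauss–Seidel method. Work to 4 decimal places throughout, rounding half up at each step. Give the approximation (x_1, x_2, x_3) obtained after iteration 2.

Iteration 1:
  x_1 = (2 - (3)·0.0000 - (-1)·0.0000) / (7) = 0.2857
  x_2 = (-2 - (-2)·0.2857 - (-4)·0.0000) / (10) = -0.1429
  x_3 = (-3 - (-2)·0.2857 - (3)·-0.1429) / (6) = -0.3333
Iteration 2:
  x_1 = (2 - (3)·-0.1429 - (-1)·-0.3333) / (7) = 0.2993
  x_2 = (-2 - (-2)·0.2993 - (-4)·-0.3333) / (10) = -0.2735
  x_3 = (-3 - (-2)·0.2993 - (3)·-0.2735) / (6) = -0.2635

(0.2993, -0.2735, -0.2635)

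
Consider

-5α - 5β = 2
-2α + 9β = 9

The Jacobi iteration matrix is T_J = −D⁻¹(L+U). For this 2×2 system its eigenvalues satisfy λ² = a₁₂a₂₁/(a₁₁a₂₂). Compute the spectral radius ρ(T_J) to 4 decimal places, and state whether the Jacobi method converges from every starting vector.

0.4714

a₁₂a₂₁/(a₁₁a₂₂) = (-5)·(-2) / ((-5)·(9)) = -0.222222
ρ = √|-0.222222| = √0.222222 = 0.4714
ρ < 1, so Jacobi converges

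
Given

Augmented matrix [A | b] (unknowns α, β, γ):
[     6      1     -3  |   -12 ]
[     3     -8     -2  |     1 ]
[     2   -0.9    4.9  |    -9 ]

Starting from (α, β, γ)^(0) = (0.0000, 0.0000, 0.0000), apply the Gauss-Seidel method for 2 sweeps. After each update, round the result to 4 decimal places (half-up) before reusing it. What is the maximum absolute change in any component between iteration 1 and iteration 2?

0.4447

Iteration 1:
  α = (-12 - (1)·0.0000 - (-3)·0.0000) / (6) = -2.0000
  β = (1 - (3)·-2.0000 - (-2)·0.0000) / (-8) = -0.8750
  γ = (-9 - (2)·-2.0000 - (-0.9)·-0.8750) / (4.9) = -1.1811
Iteration 2:
  α = (-12 - (1)·-0.8750 - (-3)·-1.1811) / (6) = -2.4447
  β = (1 - (3)·-2.4447 - (-2)·-1.1811) / (-8) = -0.7465
  γ = (-9 - (2)·-2.4447 - (-0.9)·-0.7465) / (4.9) = -0.9760
Change: (-0.4447, 0.1285, 0.2051) → max |·| = 0.4447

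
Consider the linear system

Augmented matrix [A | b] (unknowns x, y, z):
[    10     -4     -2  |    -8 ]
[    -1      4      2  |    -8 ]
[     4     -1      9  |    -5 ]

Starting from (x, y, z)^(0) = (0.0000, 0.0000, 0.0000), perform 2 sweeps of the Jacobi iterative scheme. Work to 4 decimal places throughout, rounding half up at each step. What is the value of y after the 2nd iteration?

Iteration 1:
  x = (-8 - (-4)·0.0000 - (-2)·0.0000) / (10) = -0.8000
  y = (-8 - (-1)·0.0000 - (2)·0.0000) / (4) = -2.0000
  z = (-5 - (4)·0.0000 - (-1)·0.0000) / (9) = -0.5556
Iteration 2:
  x = (-8 - (-4)·-2.0000 - (-2)·-0.5556) / (10) = -1.7111
  y = (-8 - (-1)·-0.8000 - (2)·-0.5556) / (4) = -1.9222
  z = (-5 - (4)·-0.8000 - (-1)·-2.0000) / (9) = -0.4222

-1.9222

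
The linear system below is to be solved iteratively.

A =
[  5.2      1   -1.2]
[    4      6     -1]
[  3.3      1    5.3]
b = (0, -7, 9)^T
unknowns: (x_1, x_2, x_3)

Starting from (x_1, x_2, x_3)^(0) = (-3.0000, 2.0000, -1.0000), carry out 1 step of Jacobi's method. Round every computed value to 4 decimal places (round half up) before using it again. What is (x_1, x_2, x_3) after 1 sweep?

Iteration 1:
  x_1 = (0 - (1)·2.0000 - (-1.2)·-1.0000) / (5.2) = -0.6154
  x_2 = (-7 - (4)·-3.0000 - (-1)·-1.0000) / (6) = 0.6667
  x_3 = (9 - (3.3)·-3.0000 - (1)·2.0000) / (5.3) = 3.1887

(-0.6154, 0.6667, 3.1887)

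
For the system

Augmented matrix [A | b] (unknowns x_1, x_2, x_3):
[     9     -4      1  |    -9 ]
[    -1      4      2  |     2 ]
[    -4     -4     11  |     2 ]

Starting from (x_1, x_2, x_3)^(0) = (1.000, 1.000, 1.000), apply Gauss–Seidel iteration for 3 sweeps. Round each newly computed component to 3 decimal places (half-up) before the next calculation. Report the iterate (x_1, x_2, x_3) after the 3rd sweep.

Iteration 1:
  x_1 = (-9 - (-4)·1.000 - (1)·1.000) / (9) = -0.667
  x_2 = (2 - (-1)·-0.667 - (2)·1.000) / (4) = -0.167
  x_3 = (2 - (-4)·-0.667 - (-4)·-0.167) / (11) = -0.121
Iteration 2:
  x_1 = (-9 - (-4)·-0.167 - (1)·-0.121) / (9) = -1.061
  x_2 = (2 - (-1)·-1.061 - (2)·-0.121) / (4) = 0.295
  x_3 = (2 - (-4)·-1.061 - (-4)·0.295) / (11) = -0.097
Iteration 3:
  x_1 = (-9 - (-4)·0.295 - (1)·-0.097) / (9) = -0.858
  x_2 = (2 - (-1)·-0.858 - (2)·-0.097) / (4) = 0.334
  x_3 = (2 - (-4)·-0.858 - (-4)·0.334) / (11) = -0.009

(-0.858, 0.334, -0.009)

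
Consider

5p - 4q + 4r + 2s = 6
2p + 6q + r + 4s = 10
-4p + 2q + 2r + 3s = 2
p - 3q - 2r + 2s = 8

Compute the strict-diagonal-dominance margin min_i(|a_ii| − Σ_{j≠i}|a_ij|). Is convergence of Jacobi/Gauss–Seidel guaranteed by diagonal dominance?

-7

row 1: |5| − (4+4+2) = -5
row 2: |6| − (2+1+4) = -1
row 3: |2| − (4+2+3) = -7
row 4: |2| − (1+3+2) = -4
minimum over rows = -7 → not strictly diagonally dominant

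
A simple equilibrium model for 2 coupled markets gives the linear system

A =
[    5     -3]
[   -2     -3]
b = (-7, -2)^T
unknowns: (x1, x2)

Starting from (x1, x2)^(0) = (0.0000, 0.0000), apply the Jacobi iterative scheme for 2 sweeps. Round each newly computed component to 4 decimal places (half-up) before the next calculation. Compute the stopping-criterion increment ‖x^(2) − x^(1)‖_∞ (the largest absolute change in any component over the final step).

Iteration 1:
  x1 = (-7 - (-3)·0.0000) / (5) = -1.4000
  x2 = (-2 - (-2)·0.0000) / (-3) = 0.6667
Iteration 2:
  x1 = (-7 - (-3)·0.6667) / (5) = -1.0000
  x2 = (-2 - (-2)·-1.4000) / (-3) = 1.6000
Change: (0.4000, 0.9333) → max |·| = 0.9333

0.9333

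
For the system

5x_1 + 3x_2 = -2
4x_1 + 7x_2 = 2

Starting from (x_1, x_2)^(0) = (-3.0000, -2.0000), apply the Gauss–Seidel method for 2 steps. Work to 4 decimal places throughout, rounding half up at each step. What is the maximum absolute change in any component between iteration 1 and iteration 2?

Iteration 1:
  x_1 = (-2 - (3)·-2.0000) / (5) = 0.8000
  x_2 = (2 - (4)·0.8000) / (7) = -0.1714
Iteration 2:
  x_1 = (-2 - (3)·-0.1714) / (5) = -0.2972
  x_2 = (2 - (4)·-0.2972) / (7) = 0.4555
Change: (-1.0972, 0.6269) → max |·| = 1.0972

1.0972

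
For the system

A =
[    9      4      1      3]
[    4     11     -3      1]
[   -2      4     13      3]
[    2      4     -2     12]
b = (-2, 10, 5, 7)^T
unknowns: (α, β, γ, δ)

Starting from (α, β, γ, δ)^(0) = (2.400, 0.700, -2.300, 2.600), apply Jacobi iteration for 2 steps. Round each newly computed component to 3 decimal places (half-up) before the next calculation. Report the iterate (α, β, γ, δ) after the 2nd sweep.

(0.297, 1.348, 0.563, 1.039)

Iteration 1:
  α = (-2 - (4)·0.700 - (1)·-2.300 - (3)·2.600) / (9) = -1.144
  β = (10 - (4)·2.400 - (-3)·-2.300 - (1)·2.600) / (11) = -0.827
  γ = (5 - (-2)·2.400 - (4)·0.700 - (3)·2.600) / (13) = -0.062
  δ = (7 - (2)·2.400 - (4)·0.700 - (-2)·-2.300) / (12) = -0.433
Iteration 2:
  α = (-2 - (4)·-0.827 - (1)·-0.062 - (3)·-0.433) / (9) = 0.297
  β = (10 - (4)·-1.144 - (-3)·-0.062 - (1)·-0.433) / (11) = 1.348
  γ = (5 - (-2)·-1.144 - (4)·-0.827 - (3)·-0.433) / (13) = 0.563
  δ = (7 - (2)·-1.144 - (4)·-0.827 - (-2)·-0.062) / (12) = 1.039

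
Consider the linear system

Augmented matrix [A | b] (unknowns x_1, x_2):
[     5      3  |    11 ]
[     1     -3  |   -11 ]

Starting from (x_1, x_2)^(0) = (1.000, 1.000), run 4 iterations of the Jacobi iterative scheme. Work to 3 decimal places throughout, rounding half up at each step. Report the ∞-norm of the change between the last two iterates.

Iteration 1:
  x_1 = (11 - (3)·1.000) / (5) = 1.600
  x_2 = (-11 - (1)·1.000) / (-3) = 4.000
Iteration 2:
  x_1 = (11 - (3)·4.000) / (5) = -0.200
  x_2 = (-11 - (1)·1.600) / (-3) = 4.200
Iteration 3:
  x_1 = (11 - (3)·4.200) / (5) = -0.320
  x_2 = (-11 - (1)·-0.200) / (-3) = 3.600
Iteration 4:
  x_1 = (11 - (3)·3.600) / (5) = 0.040
  x_2 = (-11 - (1)·-0.320) / (-3) = 3.560
Change: (0.360, -0.040) → max |·| = 0.360

0.360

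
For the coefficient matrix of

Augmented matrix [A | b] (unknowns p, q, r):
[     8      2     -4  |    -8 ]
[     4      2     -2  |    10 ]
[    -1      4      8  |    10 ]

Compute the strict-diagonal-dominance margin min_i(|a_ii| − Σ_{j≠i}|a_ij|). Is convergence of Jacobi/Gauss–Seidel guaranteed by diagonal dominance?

-4

row 1: |8| − (2+4) = 2
row 2: |2| − (4+2) = -4
row 3: |8| − (1+4) = 3
minimum over rows = -4 → not strictly diagonally dominant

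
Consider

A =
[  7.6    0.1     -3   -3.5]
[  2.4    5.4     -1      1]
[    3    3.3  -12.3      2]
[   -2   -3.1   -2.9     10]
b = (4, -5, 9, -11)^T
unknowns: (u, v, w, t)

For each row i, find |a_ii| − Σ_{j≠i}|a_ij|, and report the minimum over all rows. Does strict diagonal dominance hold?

row 1: |7.6| − (0.1+3+3.5) = 1
row 2: |5.4| − (2.4+1+1) = 1
row 3: |-12.3| − (3+3.3+2) = 4
row 4: |10| − (2+3.1+2.9) = 2
minimum over rows = 1 → strictly diagonally dominant (convergence guaranteed)

1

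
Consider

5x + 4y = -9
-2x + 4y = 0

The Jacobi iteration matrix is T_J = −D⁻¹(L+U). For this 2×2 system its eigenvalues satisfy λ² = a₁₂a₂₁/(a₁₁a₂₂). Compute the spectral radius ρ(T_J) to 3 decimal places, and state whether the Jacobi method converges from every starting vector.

0.632

a₁₂a₂₁/(a₁₁a₂₂) = (4)·(-2) / ((5)·(4)) = -0.400000
ρ = √|-0.400000| = √0.400000 = 0.632
ρ < 1, so Jacobi converges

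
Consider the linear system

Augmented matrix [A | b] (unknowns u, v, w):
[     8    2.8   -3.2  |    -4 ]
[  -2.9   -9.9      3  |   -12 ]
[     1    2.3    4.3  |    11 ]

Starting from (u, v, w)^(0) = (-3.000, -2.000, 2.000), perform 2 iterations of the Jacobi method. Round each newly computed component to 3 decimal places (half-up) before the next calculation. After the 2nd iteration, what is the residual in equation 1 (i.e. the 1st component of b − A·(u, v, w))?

-9.706

Iteration 1:
  u = (-4 - (2.8)·-2.000 - (-3.2)·2.000) / (8) = 1.000
  v = (-12 - (-2.9)·-3.000 - (3)·2.000) / (-9.9) = 2.697
  w = (11 - (1)·-3.000 - (2.3)·-2.000) / (4.3) = 4.326
Iteration 2:
  u = (-4 - (2.8)·2.697 - (-3.2)·4.326) / (8) = 0.286
  v = (-12 - (-2.9)·1.000 - (3)·4.326) / (-9.9) = 2.230
  w = (11 - (1)·1.000 - (2.3)·2.697) / (4.3) = 0.883
Residual b − A·x = (-9.706, 8.257, 1.788)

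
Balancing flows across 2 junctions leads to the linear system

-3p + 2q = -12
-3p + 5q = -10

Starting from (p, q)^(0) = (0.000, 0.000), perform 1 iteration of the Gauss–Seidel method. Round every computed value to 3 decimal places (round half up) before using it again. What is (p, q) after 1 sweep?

(4.000, 0.400)

Iteration 1:
  p = (-12 - (2)·0.000) / (-3) = 4.000
  q = (-10 - (-3)·4.000) / (5) = 0.400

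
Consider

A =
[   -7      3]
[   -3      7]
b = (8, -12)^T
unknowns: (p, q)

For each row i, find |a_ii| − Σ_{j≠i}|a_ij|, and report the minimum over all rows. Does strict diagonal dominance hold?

4

row 1: |-7| − (3) = 4
row 2: |7| − (3) = 4
minimum over rows = 4 → strictly diagonally dominant (convergence guaranteed)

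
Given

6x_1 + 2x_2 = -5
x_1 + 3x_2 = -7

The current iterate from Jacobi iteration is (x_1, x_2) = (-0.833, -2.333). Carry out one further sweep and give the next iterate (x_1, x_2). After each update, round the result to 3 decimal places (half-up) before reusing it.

One sweep:
  x_1 = (-5 - (2)·-2.333) / (6) = -0.056
  x_2 = (-7 - (1)·-0.833) / (3) = -2.056

(-0.056, -2.056)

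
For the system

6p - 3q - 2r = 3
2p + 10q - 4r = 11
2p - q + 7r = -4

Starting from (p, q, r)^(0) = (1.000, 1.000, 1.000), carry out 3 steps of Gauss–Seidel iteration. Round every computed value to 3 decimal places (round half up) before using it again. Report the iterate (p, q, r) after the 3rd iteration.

(0.566, 0.696, -0.634)

Iteration 1:
  p = (3 - (-3)·1.000 - (-2)·1.000) / (6) = 1.333
  q = (11 - (2)·1.333 - (-4)·1.000) / (10) = 1.233
  r = (-4 - (2)·1.333 - (-1)·1.233) / (7) = -0.776
Iteration 2:
  p = (3 - (-3)·1.233 - (-2)·-0.776) / (6) = 0.858
  q = (11 - (2)·0.858 - (-4)·-0.776) / (10) = 0.618
  r = (-4 - (2)·0.858 - (-1)·0.618) / (7) = -0.728
Iteration 3:
  p = (3 - (-3)·0.618 - (-2)·-0.728) / (6) = 0.566
  q = (11 - (2)·0.566 - (-4)·-0.728) / (10) = 0.696
  r = (-4 - (2)·0.566 - (-1)·0.696) / (7) = -0.634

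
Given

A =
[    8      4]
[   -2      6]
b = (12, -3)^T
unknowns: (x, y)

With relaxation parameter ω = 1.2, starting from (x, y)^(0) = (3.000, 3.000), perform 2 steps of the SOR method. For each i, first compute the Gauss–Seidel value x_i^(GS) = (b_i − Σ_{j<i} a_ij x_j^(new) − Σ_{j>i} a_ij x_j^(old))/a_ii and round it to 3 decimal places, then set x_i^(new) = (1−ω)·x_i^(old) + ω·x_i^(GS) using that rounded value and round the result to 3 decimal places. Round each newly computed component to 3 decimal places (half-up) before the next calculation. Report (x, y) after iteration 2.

(2.784, 0.802)

Iteration 1:
  x: GS value = (12 - (4)·3.000) / (8) = 0.000;  x ← (1−ω)·3.000 + ω·0.000 = -0.600
  y: GS value = (-3 - (-2)·-0.600) / (6) = -0.700;  y ← (1−ω)·3.000 + ω·-0.700 = -1.440
Iteration 2:
  x: GS value = (12 - (4)·-1.440) / (8) = 2.220;  x ← (1−ω)·-0.600 + ω·2.220 = 2.784
  y: GS value = (-3 - (-2)·2.784) / (6) = 0.428;  y ← (1−ω)·-1.440 + ω·0.428 = 0.802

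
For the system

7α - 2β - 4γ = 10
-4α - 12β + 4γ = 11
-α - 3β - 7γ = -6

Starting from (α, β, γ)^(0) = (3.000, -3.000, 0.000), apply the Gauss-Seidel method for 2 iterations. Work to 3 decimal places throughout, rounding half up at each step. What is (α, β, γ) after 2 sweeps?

(1.827, -1.109, 1.071)

Iteration 1:
  α = (10 - (-2)·-3.000 - (-4)·0.000) / (7) = 0.571
  β = (11 - (-4)·0.571 - (4)·0.000) / (-12) = -1.107
  γ = (-6 - (-1)·0.571 - (-3)·-1.107) / (-7) = 1.250
Iteration 2:
  α = (10 - (-2)·-1.107 - (-4)·1.250) / (7) = 1.827
  β = (11 - (-4)·1.827 - (4)·1.250) / (-12) = -1.109
  γ = (-6 - (-1)·1.827 - (-3)·-1.109) / (-7) = 1.071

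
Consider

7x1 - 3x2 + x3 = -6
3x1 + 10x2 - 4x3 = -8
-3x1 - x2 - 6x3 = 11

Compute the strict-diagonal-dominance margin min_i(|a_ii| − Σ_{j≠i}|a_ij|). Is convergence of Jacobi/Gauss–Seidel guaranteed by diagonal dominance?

row 1: |7| − (3+1) = 3
row 2: |10| − (3+4) = 3
row 3: |-6| − (3+1) = 2
minimum over rows = 2 → strictly diagonally dominant (convergence guaranteed)

2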